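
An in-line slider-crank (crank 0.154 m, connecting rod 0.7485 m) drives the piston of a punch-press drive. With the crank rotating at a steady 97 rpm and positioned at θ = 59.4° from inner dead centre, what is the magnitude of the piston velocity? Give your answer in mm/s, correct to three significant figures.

ω = 2π·97/60 = 10.16 rad/s
For an in-line slider-crank, x = r cosθ + √(L² − r² sin²θ), so v = −rω sinθ·[1 + r cosθ/√(L² − r² sin²θ)].
With r = 0.154 m, L = 0.7485 m, θ = 59.4°: √(L² − r² sin²θ) = 0.73667 m.
v = −0.154·10.16·0.86074·[1 + 0.154·0.50904/0.73667] = -1.4897 m/s.
|v| = 1.4897 m/s = 1489.7 mm/s.

1490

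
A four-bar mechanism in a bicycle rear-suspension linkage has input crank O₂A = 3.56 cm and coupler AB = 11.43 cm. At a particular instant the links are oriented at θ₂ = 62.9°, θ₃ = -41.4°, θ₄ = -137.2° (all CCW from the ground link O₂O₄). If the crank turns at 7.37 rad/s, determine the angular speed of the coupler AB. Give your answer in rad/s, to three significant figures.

ω₂ = 7.37 rad/s
Differentiating the loop-closure r₂e^{iθ₂}+r₃e^{iθ₃}=r₁+r₄e^{iθ₄} gives r₂ω₂e^{iθ₂}+r₃ω₃e^{iθ₃}=r₄ω₄e^{iθ₄}.
Eliminating the other unknown: ω₃ = r₂ω₂ sin(θ₄−θ₂) / [r₃ sin(θ₃−θ₄)].
Numerator sine = +0.34366; denominator sine = +0.99488.
Result = 0.0356·7.37·(+0.34366) / (0.1143·(+0.99488)) = +0.79292 rad/s; magnitude 0.79292 rad/s.

0.793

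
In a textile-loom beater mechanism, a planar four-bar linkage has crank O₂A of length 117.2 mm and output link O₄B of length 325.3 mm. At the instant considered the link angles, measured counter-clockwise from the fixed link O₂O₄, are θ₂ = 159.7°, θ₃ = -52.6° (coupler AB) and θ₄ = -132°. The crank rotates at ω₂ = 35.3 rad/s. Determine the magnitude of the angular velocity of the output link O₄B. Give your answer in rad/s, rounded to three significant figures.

6.91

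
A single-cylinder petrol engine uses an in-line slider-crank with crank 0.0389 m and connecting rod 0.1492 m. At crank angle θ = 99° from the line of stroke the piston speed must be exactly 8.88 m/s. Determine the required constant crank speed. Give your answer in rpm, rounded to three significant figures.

2300

For an in-line slider-crank, |v_piston| = rω|sinθ|·[1 + r cosθ/√(L² − r² sin²θ)].
With r = 0.0389 m, L = 0.1492 m, θ = 99°: the bracketed kinematic factor |dx/dθ| = 0.036799 m.
ω = v/|dx/dθ| = 8.88/0.036799 = 241.31 rad/s.
N = 60ω/(2π) = 2304.3 rpm.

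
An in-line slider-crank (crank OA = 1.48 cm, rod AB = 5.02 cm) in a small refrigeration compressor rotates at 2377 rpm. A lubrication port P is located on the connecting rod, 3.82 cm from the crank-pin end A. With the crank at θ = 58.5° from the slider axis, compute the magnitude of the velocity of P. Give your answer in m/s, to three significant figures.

3.55

ω = 248.9 rad/s.  Crank-pin speed |V_A| = rω = 3.684 m/s, perpendicular to OA.
Rod angle: sinφ = −(r/L) sinθ ⇒ φ = -14.559°; ω_rod = −rω cosθ/√(L²−r²sin²θ) = -39.616 rad/s.
V_P = V_A + ω_rod × AP, with AP = 0.0382 m along the rod.
Components: V_Px = −rω sinθ − a·ω_rod·sinφ = -3.5215 m/s;  V_Py = rω cosθ + a·ω_rod·cosφ = +0.46013 m/s.
|V_P| = √(V_Px² + V_Py²) = 3.5515 m/s.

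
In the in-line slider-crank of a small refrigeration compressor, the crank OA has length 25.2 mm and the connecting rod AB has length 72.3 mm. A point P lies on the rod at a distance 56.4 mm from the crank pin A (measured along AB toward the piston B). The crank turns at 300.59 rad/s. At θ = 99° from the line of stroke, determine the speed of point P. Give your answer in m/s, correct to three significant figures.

7.15

ω = 300.6 rad/s.  Crank-pin speed |V_A| = rω = 7.5749 m/s, perpendicular to OA.
Rod angle: sinφ = −(r/L) sinθ ⇒ φ = -20.136°; ω_rod = −rω cosθ/√(L²−r²sin²θ) = +17.457 rad/s.
V_P = V_A + ω_rod × AP, with AP = 0.0564 m along the rod.
Components: V_Px = −rω sinθ − a·ω_rod·sinφ = -7.1427 m/s;  V_Py = rω cosθ + a·ω_rod·cosφ = -0.2606 m/s.
|V_P| = √(V_Px² + V_Py²) = 7.1474 m/s.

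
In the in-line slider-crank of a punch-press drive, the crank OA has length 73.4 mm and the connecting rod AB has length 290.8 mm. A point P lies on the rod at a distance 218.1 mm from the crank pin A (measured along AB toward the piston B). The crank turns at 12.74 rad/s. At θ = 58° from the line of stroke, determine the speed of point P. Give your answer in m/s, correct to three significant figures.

0.883

ω = 12.74 rad/s.  Crank-pin speed |V_A| = rω = 0.93512 m/s, perpendicular to OA.
Rod angle: sinφ = −(r/L) sinθ ⇒ φ = -12.360°; ω_rod = −rω cosθ/√(L²−r²sin²θ) = -1.7445 rad/s.
V_P = V_A + ω_rod × AP, with AP = 0.2181 m along the rod.
Components: V_Px = −rω sinθ − a·ω_rod·sinφ = -0.87446 m/s;  V_Py = rω cosθ + a·ω_rod·cosφ = +0.12388 m/s.
|V_P| = √(V_Px² + V_Py²) = 0.8832 m/s.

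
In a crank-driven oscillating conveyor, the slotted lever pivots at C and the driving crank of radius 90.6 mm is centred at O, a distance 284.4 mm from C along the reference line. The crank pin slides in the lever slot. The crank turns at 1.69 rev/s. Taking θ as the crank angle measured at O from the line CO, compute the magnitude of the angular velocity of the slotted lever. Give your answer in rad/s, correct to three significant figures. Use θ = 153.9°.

ω = 10.62 rad/s (from 1.69 rev/s).
Crank pin A relative to C: A = (d + r cosθ, r sinθ); lever angle φ = atan2(r sinθ, d + r cosθ).
Differentiating tanφ: φ̇ = rω(d cosθ + r)/(d² + r² + 2dr cosθ).
d² + r² + 2dr cosθ = |CA|² = 0.0428134 m²;  d cosθ + r = -0.1648 m.
|ω_lever| = |0.0906·10.62·-0.1648| / 0.0428134 = 3.7031 rad/s.

3.70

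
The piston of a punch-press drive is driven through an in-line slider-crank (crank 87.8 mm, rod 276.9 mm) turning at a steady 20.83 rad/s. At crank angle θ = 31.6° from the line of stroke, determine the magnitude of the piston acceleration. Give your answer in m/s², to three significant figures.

38.2

ω = 20.83 rad/s
x(θ) = r cosθ + √(L² − r² sin²θ); with ω constant, a = ω²·d²x/dθ².
d²x/dθ² = −r cosθ − r²(cos2θ)/√u − r⁴ sin²2θ/(4u^{3/2}),  u = L² − r² sin²θ = 0.0745571 m².
Substituting r = 0.0878 m, L = 0.2769 m, θ = 31.6°: d²x/dθ² = -0.088092 m.
a = ω²·d²x/dθ² = (20.83)²·(-0.088092) = -38.222 m/s²;  |a| = 38.222 m/s².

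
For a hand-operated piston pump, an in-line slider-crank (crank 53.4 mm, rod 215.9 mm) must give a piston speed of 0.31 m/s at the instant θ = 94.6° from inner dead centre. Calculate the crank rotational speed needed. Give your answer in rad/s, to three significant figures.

5.95

For an in-line slider-crank, |v_piston| = rω|sinθ|·[1 + r cosθ/√(L² − r² sin²θ)].
With r = 0.0534 m, L = 0.2159 m, θ = 94.6°: the bracketed kinematic factor |dx/dθ| = 0.052139 m.
ω = v/|dx/dθ| = 0.31/0.052139 = 5.9457 rad/s.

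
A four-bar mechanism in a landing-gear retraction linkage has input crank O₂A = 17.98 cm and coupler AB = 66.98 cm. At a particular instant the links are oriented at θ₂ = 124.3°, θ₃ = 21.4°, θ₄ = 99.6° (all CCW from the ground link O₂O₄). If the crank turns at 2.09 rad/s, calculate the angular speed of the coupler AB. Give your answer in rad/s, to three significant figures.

ω₂ = 2.09 rad/s
Differentiating the loop-closure r₂e^{iθ₂}+r₃e^{iθ₃}=r₁+r₄e^{iθ₄} gives r₂ω₂e^{iθ₂}+r₃ω₃e^{iθ₃}=r₄ω₄e^{iθ₄}.
Eliminating the other unknown: ω₃ = r₂ω₂ sin(θ₄−θ₂) / [r₃ sin(θ₃−θ₄)].
Numerator sine = -0.41787; denominator sine = -0.97887.
Result = 0.1798·2.09·(-0.41787) / (0.6698·(-0.97887)) = +0.2395 rad/s; magnitude 0.2395 rad/s.

0.239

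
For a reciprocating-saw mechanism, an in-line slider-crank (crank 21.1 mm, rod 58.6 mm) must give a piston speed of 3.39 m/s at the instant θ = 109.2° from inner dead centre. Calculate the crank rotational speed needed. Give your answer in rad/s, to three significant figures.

195

For an in-line slider-crank, |v_piston| = rω|sinθ|·[1 + r cosθ/√(L² − r² sin²θ)].
With r = 0.0211 m, L = 0.0586 m, θ = 109.2°: the bracketed kinematic factor |dx/dθ| = 0.017417 m.
ω = v/|dx/dθ| = 3.39/0.017417 = 194.63 rad/s.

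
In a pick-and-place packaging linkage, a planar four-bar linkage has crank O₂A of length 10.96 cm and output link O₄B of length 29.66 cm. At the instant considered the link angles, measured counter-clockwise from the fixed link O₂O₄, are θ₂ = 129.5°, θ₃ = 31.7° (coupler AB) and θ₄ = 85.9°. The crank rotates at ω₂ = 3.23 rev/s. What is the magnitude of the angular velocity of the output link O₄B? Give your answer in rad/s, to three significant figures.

ω₂ = 20.29 rad/s (from 3.23 rev/s).
Differentiating the loop-closure r₂e^{iθ₂}+r₃e^{iθ₃}=r₁+r₄e^{iθ₄} gives r₂ω₂e^{iθ₂}+r₃ω₃e^{iθ₃}=r₄ω₄e^{iθ₄}.
Eliminating the other unknown: ω₄ = r₂ω₂ sin(θ₂−θ₃) / [r₄ sin(θ₄−θ₃)].
Numerator sine = +0.99075; denominator sine = +0.81106.
Result = 0.1096·20.29·(+0.99075) / (0.2966·(+0.81106)) = +9.1607 rad/s; magnitude 9.1607 rad/s.

9.16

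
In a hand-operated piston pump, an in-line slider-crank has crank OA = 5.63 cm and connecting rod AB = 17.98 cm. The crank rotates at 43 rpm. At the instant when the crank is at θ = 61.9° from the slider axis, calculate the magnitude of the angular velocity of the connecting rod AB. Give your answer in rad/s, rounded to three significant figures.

ω = 4.503 rad/s (converted from 43 rpm).
The rod makes angle φ with the slider axis where L sinφ = r sinθ; differentiating, L cosφ·φ̇ = r ω cosθ.
L cosφ = √(L² − r² sin²θ) = 0.1728 m.
|ω_rod| = r ω |cosθ| / √(L² − r² sin²θ) = 0.0563·4.503·0.47101/0.1728 = 0.691 rad/s.

0.691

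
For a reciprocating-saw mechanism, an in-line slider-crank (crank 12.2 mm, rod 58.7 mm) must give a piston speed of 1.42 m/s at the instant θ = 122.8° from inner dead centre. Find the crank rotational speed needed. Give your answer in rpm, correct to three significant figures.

1490

For an in-line slider-crank, |v_piston| = rω|sinθ|·[1 + r cosθ/√(L² − r² sin²θ)].
With r = 0.0122 m, L = 0.0587 m, θ = 122.8°: the bracketed kinematic factor |dx/dθ| = 0.0090823 m.
ω = v/|dx/dθ| = 1.42/0.0090823 = 156.35 rad/s.
N = 60ω/(2π) = 1493 rpm.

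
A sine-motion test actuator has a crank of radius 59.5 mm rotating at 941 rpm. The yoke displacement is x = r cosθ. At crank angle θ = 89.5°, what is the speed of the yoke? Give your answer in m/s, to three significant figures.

ω = 98.54 rad/s (from 941 rpm).
x = r cosθ ⇒ ẋ = −rω sinθ.
|v| = rω|sinθ| = 0.0595·98.54·|sin 89.5°| = 5.863 m/s.

5.86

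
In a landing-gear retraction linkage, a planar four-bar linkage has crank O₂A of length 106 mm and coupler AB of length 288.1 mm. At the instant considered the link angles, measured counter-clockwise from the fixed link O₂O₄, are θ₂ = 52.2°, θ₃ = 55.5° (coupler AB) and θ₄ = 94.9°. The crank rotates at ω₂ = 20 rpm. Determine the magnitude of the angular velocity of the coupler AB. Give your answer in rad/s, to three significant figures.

ω₂ = 2.094 rad/s (from 20 rpm).
Differentiating the loop-closure r₂e^{iθ₂}+r₃e^{iθ₃}=r₁+r₄e^{iθ₄} gives r₂ω₂e^{iθ₂}+r₃ω₃e^{iθ₃}=r₄ω₄e^{iθ₄}.
Eliminating the other unknown: ω₃ = r₂ω₂ sin(θ₄−θ₂) / [r₃ sin(θ₃−θ₄)].
Numerator sine = +0.67816; denominator sine = -0.63473.
Result = 0.106·2.094·(+0.67816) / (0.2881·(-0.63473)) = -0.82331 rad/s; magnitude 0.82331 rad/s.

0.823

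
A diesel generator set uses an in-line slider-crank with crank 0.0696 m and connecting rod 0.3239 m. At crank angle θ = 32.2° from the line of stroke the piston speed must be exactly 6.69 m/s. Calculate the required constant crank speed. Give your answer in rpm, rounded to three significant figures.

For an in-line slider-crank, |v_piston| = rω|sinθ|·[1 + r cosθ/√(L² − r² sin²θ)].
With r = 0.0696 m, L = 0.3239 m, θ = 32.2°: the bracketed kinematic factor |dx/dθ| = 0.043877 m.
ω = v/|dx/dθ| = 6.69/0.043877 = 152.47 rad/s.
N = 60ω/(2π) = 1456 rpm.

1460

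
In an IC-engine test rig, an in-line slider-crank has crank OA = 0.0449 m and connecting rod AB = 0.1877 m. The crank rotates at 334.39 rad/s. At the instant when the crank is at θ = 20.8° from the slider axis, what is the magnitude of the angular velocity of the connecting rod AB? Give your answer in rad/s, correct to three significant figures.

ω = 334.4 rad/s
The rod makes angle φ with the slider axis where L sinφ = r sinθ; differentiating, L cosφ·φ̇ = r ω cosθ.
L cosφ = √(L² − r² sin²θ) = 0.18702 m.
|ω_rod| = r ω |cosθ| / √(L² − r² sin²θ) = 0.0449·334.4·0.93483/0.18702 = 75.048 rad/s.

75.0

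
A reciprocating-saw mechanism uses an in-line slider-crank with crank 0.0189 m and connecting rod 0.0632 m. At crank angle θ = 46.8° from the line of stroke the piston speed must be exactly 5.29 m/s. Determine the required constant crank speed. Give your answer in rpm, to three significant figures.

For an in-line slider-crank, |v_piston| = rω|sinθ|·[1 + r cosθ/√(L² − r² sin²θ)].
With r = 0.0189 m, L = 0.0632 m, θ = 46.8°: the bracketed kinematic factor |dx/dθ| = 0.016667 m.
ω = v/|dx/dθ| = 5.29/0.016667 = 317.38 rad/s.
N = 60ω/(2π) = 3030.8 rpm.

3030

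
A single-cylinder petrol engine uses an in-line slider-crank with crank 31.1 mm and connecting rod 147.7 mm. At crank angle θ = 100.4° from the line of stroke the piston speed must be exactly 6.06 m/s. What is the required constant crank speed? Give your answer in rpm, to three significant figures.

For an in-line slider-crank, |v_piston| = rω|sinθ|·[1 + r cosθ/√(L² − r² sin²θ)].
With r = 0.0311 m, L = 0.1477 m, θ = 100.4°: the bracketed kinematic factor |dx/dθ| = 0.029401 m.
ω = v/|dx/dθ| = 6.06/0.029401 = 206.12 rad/s.
N = 60ω/(2π) = 1968.3 rpm.

1970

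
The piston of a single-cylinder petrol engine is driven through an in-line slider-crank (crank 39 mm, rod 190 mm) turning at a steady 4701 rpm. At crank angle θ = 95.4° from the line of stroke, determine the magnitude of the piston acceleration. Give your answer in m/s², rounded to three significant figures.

2840

ω = 2π·4701/60 = 492.3 rad/s
x(θ) = r cosθ + √(L² − r² sin²θ); with ω constant, a = ω²·d²x/dθ².
d²x/dθ² = −r cosθ − r²(cos2θ)/√u − r⁴ sin²2θ/(4u^{3/2}),  u = L² − r² sin²θ = 0.0345925 m².
Substituting r = 0.039 m, L = 0.19 m, θ = 95.4°: d²x/dθ² = +0.0117 m.
a = ω²·d²x/dθ² = (492.3)²·(+0.0117) = +2835.5 m/s²;  |a| = 2835.5 m/s².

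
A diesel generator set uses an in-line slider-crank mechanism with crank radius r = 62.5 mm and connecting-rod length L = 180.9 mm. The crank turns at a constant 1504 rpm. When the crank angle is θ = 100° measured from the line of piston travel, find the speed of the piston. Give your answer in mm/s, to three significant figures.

9080

ω = 2π·1504/60 = 157.5 rad/s
For an in-line slider-crank, x = r cosθ + √(L² − r² sin²θ), so v = −rω sinθ·[1 + r cosθ/√(L² − r² sin²θ)].
With r = 0.0625 m, L = 0.1809 m, θ = 100°: √(L² − r² sin²θ) = 0.17011 m.
v = −0.0625·157.5·0.98481·[1 + 0.0625·-0.17365/0.17011] = -9.0756 m/s.
|v| = 9.0756 m/s = 9075.6 mm/s.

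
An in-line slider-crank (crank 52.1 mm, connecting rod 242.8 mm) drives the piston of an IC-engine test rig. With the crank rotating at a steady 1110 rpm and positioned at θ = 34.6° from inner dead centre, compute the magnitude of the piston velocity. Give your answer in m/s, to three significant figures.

ω = 2π·1110/60 = 116.2 rad/s
For an in-line slider-crank, x = r cosθ + √(L² − r² sin²θ), so v = −rω sinθ·[1 + r cosθ/√(L² − r² sin²θ)].
With r = 0.0521 m, L = 0.2428 m, θ = 34.6°: √(L² − r² sin²θ) = 0.24099 m.
v = −0.0521·116.2·0.56784·[1 + 0.0521·0.82314/0.24099] = -4.0509 m/s.
|v| = 4.0509 m/s.

4.05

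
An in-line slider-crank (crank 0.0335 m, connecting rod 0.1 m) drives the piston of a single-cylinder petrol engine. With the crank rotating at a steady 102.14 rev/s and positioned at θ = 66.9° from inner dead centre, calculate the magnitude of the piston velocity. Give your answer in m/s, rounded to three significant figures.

ω = 2π·102 = 641.8 rad/s
For an in-line slider-crank, x = r cosθ + √(L² − r² sin²θ), so v = −rω sinθ·[1 + r cosθ/√(L² − r² sin²θ)].
With r = 0.0335 m, L = 0.1 m, θ = 66.9°: √(L² − r² sin²θ) = 0.095134 m.
v = −0.0335·641.8·0.91982·[1 + 0.0335·0.39234/0.095134] = -22.507 m/s.
|v| = 22.507 m/s.

22.5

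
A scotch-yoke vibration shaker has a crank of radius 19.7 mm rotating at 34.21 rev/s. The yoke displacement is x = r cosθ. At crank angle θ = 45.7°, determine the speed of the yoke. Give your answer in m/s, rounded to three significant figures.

ω = 214.9 rad/s (from 34.21 rev/s).
x = r cosθ ⇒ ẋ = −rω sinθ.
|v| = rω|sinθ| = 0.0197·214.9·|sin 45.7°| = 3.0306 m/s.

3.03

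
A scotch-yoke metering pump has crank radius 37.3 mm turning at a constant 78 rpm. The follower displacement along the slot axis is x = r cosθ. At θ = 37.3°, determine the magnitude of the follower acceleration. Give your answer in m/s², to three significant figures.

1.98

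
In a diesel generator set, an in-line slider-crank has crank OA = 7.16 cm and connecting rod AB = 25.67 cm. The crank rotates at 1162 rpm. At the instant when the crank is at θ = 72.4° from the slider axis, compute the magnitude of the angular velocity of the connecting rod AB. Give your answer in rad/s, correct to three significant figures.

ω = 121.7 rad/s (converted from 1162 rpm).
The rod makes angle φ with the slider axis where L sinφ = r sinθ; differentiating, L cosφ·φ̇ = r ω cosθ.
L cosφ = √(L² − r² sin²θ) = 0.24746 m.
|ω_rod| = r ω |cosθ| / √(L² − r² sin²θ) = 0.0716·121.7·0.30237/0.24746 = 10.646 rad/s.

10.6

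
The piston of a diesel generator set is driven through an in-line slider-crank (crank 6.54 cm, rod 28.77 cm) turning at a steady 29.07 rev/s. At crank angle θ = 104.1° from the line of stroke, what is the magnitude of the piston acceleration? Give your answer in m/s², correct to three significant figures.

ω = 2π·29.1 = 182.7 rad/s
x(θ) = r cosθ + √(L² − r² sin²θ); with ω constant, a = ω²·d²x/dθ².
d²x/dθ² = −r cosθ − r²(cos2θ)/√u − r⁴ sin²2θ/(4u^{3/2}),  u = L² − r² sin²θ = 0.078748 m².
Substituting r = 0.0654 m, L = 0.2877 m, θ = 104.1°: d²x/dθ² = +0.029319 m.
a = ω²·d²x/dθ² = (182.7)²·(+0.029319) = +978.13 m/s²;  |a| = 978.13 m/s².

978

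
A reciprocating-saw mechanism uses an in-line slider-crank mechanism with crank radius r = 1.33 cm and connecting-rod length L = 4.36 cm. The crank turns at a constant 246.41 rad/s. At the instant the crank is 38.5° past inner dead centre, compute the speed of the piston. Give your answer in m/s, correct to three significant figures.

2.54

ω = 246.4 rad/s
For an in-line slider-crank, x = r cosθ + √(L² − r² sin²θ), so v = −rω sinθ·[1 + r cosθ/√(L² − r² sin²θ)].
With r = 0.0133 m, L = 0.0436 m, θ = 38.5°: √(L² − r² sin²θ) = 0.042807 m.
v = −0.0133·246.4·0.62251·[1 + 0.0133·0.78261/0.042807] = -2.5362 m/s.
|v| = 2.5362 m/s.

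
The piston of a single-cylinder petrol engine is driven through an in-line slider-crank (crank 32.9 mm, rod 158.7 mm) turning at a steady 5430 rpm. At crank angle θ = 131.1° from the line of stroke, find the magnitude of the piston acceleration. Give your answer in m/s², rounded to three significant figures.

ω = 2π·5430/60 = 568.6 rad/s
x(θ) = r cosθ + √(L² − r² sin²θ); with ω constant, a = ω²·d²x/dθ².
d²x/dθ² = −r cosθ − r²(cos2θ)/√u − r⁴ sin²2θ/(4u^{3/2}),  u = L² − r² sin²θ = 0.024571 m².
Substituting r = 0.0329 m, L = 0.1587 m, θ = 131.1°: d²x/dθ² = +0.02249 m.
a = ω²·d²x/dθ² = (568.6)²·(+0.02249) = +7271.9 m/s²;  |a| = 7271.9 m/s².

7270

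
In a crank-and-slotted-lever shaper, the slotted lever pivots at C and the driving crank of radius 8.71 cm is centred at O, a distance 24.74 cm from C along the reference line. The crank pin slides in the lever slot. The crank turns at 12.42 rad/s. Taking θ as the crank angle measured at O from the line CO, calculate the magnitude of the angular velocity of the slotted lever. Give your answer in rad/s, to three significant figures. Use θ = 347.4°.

3.21

ω = 12.42 rad/s
Crank pin A relative to C: A = (d + r cosθ, r sinθ); lever angle φ = atan2(r sinθ, d + r cosθ).
Differentiating tanφ: φ̇ = rω(d cosθ + r)/(d² + r² + 2dr cosθ).
d² + r² + 2dr cosθ = |CA|² = 0.110852 m²;  d cosθ + r = +0.32854 m.
|ω_lever| = |0.0871·12.42·+0.32854| / 0.110852 = 3.2062 rad/s.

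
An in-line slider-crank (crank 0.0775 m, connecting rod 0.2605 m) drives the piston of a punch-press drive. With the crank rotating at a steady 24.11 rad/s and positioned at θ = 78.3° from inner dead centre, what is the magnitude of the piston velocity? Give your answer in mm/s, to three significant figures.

1950

ω = 24.11 rad/s
For an in-line slider-crank, x = r cosθ + √(L² − r² sin²θ), so v = −rω sinθ·[1 + r cosθ/√(L² − r² sin²θ)].
With r = 0.0775 m, L = 0.2605 m, θ = 78.3°: √(L² − r² sin²θ) = 0.2492 m.
v = −0.0775·24.11·0.97922·[1 + 0.0775·0.20279/0.2492] = -1.9451 m/s.
|v| = 1.9451 m/s = 1945.1 mm/s.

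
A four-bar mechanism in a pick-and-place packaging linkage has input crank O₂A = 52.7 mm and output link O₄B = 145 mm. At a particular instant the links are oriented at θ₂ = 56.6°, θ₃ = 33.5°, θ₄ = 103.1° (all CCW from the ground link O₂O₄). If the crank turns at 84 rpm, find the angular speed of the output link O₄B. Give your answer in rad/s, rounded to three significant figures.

ω₂ = 8.796 rad/s (from 84 rpm).
Differentiating the loop-closure r₂e^{iθ₂}+r₃e^{iθ₃}=r₁+r₄e^{iθ₄} gives r₂ω₂e^{iθ₂}+r₃ω₃e^{iθ₃}=r₄ω₄e^{iθ₄}.
Eliminating the other unknown: ω₄ = r₂ω₂ sin(θ₂−θ₃) / [r₄ sin(θ₄−θ₃)].
Numerator sine = +0.39234; denominator sine = +0.93728.
Result = 0.0527·8.796·(+0.39234) / (0.145·(+0.93728)) = +1.3383 rad/s; magnitude 1.3383 rad/s.

1.34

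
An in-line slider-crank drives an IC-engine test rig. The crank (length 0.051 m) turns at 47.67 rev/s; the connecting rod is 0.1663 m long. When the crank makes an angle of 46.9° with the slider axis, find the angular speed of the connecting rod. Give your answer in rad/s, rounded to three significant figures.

ω = 299.5 rad/s (converted from 47.67 rev/s).
The rod makes angle φ with the slider axis where L sinφ = r sinθ; differentiating, L cosφ·φ̇ = r ω cosθ.
L cosφ = √(L² − r² sin²θ) = 0.16208 m.
|ω_rod| = r ω |cosθ| / √(L² − r² sin²θ) = 0.051·299.5·0.68327/0.16208 = 64.397 rad/s.

64.4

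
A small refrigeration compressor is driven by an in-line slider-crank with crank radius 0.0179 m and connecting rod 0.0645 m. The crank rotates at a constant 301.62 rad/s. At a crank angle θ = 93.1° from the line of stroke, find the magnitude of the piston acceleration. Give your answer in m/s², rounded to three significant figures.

556

ω = 301.6 rad/s
x(θ) = r cosθ + √(L² − r² sin²θ); with ω constant, a = ω²·d²x/dθ².
d²x/dθ² = −r cosθ − r²(cos2θ)/√u − r⁴ sin²2θ/(4u^{3/2}),  u = L² − r² sin²θ = 0.00384078 m².
Substituting r = 0.0179 m, L = 0.0645 m, θ = 93.1°: d²x/dθ² = +0.0061066 m.
a = ω²·d²x/dθ² = (301.6)²·(+0.0061066) = +555.54 m/s²;  |a| = 555.54 m/s².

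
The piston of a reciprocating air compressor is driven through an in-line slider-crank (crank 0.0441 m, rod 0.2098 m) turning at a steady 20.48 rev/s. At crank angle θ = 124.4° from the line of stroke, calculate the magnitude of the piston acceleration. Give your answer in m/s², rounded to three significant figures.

467

ω = 2π·20.5 = 128.7 rad/s
x(θ) = r cosθ + √(L² − r² sin²θ); with ω constant, a = ω²·d²x/dθ².
d²x/dθ² = −r cosθ − r²(cos2θ)/√u − r⁴ sin²2θ/(4u^{3/2}),  u = L² − r² sin²θ = 0.042692 m².
Substituting r = 0.0441 m, L = 0.2098 m, θ = 124.4°: d²x/dθ² = +0.028226 m.
a = ω²·d²x/dθ² = (128.7)²·(+0.028226) = +467.37 m/s²;  |a| = 467.37 m/s².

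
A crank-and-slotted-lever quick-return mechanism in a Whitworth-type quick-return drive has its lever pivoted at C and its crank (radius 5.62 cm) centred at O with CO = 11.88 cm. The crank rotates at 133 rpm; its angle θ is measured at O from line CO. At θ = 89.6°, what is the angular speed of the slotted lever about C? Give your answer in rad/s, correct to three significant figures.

2.57

ω = 13.93 rad/s (from 133 rpm).
Crank pin A relative to C: A = (d + r cosθ, r sinθ); lever angle φ = atan2(r sinθ, d + r cosθ).
Differentiating tanφ: φ̇ = rω(d cosθ + r)/(d² + r² + 2dr cosθ).
d² + r² + 2dr cosθ = |CA|² = 0.0173651 m²;  d cosθ + r = +0.057029 m.
|ω_lever| = |0.0562·13.93·+0.057029| / 0.0173651 = 2.5706 rad/s.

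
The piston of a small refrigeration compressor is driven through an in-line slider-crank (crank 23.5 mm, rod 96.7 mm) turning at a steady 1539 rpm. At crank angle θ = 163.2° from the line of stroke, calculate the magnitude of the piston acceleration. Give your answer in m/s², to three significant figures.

460

ω = 2π·1539/60 = 161.2 rad/s
x(θ) = r cosθ + √(L² − r² sin²θ); with ω constant, a = ω²·d²x/dθ².
d²x/dθ² = −r cosθ − r²(cos2θ)/√u − r⁴ sin²2θ/(4u^{3/2}),  u = L² − r² sin²θ = 0.00930476 m².
Substituting r = 0.0235 m, L = 0.0967 m, θ = 163.2°: d²x/dθ² = +0.017702 m.
a = ω²·d²x/dθ² = (161.2)²·(+0.017702) = +459.8 m/s²;  |a| = 459.8 m/s².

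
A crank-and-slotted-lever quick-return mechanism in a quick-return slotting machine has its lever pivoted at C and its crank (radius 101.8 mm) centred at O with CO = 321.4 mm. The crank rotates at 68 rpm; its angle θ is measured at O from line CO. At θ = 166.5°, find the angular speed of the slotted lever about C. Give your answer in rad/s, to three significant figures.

ω = 7.121 rad/s (from 68 rpm).
Crank pin A relative to C: A = (d + r cosθ, r sinθ); lever angle φ = atan2(r sinθ, d + r cosθ).
Differentiating tanφ: φ̇ = rω(d cosθ + r)/(d² + r² + 2dr cosθ).
d² + r² + 2dr cosθ = |CA|² = 0.0500322 m²;  d cosθ + r = -0.21072 m.
|ω_lever| = |0.1018·7.121·-0.21072| / 0.0500322 = 3.0531 rad/s.

3.05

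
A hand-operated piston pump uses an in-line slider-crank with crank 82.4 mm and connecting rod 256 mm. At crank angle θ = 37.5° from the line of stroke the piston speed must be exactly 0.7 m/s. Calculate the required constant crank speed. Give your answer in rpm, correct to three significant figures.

106

For an in-line slider-crank, |v_piston| = rω|sinθ|·[1 + r cosθ/√(L² − r² sin²θ)].
With r = 0.0824 m, L = 0.256 m, θ = 37.5°: the bracketed kinematic factor |dx/dθ| = 0.063225 m.
ω = v/|dx/dθ| = 0.7/0.063225 = 11.072 rad/s.
N = 60ω/(2π) = 105.73 rpm.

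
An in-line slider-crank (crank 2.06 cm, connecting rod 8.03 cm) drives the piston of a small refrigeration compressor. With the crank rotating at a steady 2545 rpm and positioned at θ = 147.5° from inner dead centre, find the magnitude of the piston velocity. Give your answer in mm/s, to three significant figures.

2310

ω = 2π·2545/60 = 266.5 rad/s
For an in-line slider-crank, x = r cosθ + √(L² − r² sin²θ), so v = −rω sinθ·[1 + r cosθ/√(L² − r² sin²θ)].
With r = 0.0206 m, L = 0.0803 m, θ = 147.5°: √(L² − r² sin²θ) = 0.079534 m.
v = −0.0206·266.5·0.53730·[1 + 0.0206·-0.84339/0.079534] = -2.3055 m/s.
|v| = 2.3055 m/s = 2305.5 mm/s.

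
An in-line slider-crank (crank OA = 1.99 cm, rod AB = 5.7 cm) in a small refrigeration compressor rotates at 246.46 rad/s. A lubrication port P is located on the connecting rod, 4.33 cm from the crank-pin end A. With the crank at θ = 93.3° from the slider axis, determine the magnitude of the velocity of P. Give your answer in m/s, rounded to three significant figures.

4.82

ω = 246.5 rad/s.  Crank-pin speed |V_A| = rω = 4.9046 m/s, perpendicular to OA.
Rod angle: sinφ = −(r/L) sinθ ⇒ φ = -20.398°; ω_rod = −rω cosθ/√(L²−r²sin²θ) = +5.2845 rad/s.
V_P = V_A + ω_rod × AP, with AP = 0.0433 m along the rod.
Components: V_Px = −rω sinθ − a·ω_rod·sinφ = -4.8167 m/s;  V_Py = rω cosθ + a·ω_rod·cosφ = -0.067857 m/s.
|V_P| = √(V_Px² + V_Py²) = 4.8171 m/s.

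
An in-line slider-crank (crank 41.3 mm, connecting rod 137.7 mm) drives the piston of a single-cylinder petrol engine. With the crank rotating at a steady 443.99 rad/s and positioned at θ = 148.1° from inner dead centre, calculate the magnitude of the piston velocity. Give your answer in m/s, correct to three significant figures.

ω = 444 rad/s
For an in-line slider-crank, x = r cosθ + √(L² − r² sin²θ), so v = −rω sinθ·[1 + r cosθ/√(L² − r² sin²θ)].
With r = 0.0413 m, L = 0.1377 m, θ = 148.1°: √(L² − r² sin²θ) = 0.13596 m.
v = −0.0413·444·0.52844·[1 + 0.0413·-0.84897/0.13596] = -7.1909 m/s.
|v| = 7.1909 m/s.

7.19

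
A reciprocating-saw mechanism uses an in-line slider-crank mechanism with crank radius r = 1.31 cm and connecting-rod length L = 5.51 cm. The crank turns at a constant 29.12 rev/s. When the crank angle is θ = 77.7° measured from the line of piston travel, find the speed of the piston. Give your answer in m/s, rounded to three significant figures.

ω = 2π·29.1 = 183 rad/s
For an in-line slider-crank, x = r cosθ + √(L² − r² sin²θ), so v = −rω sinθ·[1 + r cosθ/√(L² − r² sin²θ)].
With r = 0.0131 m, L = 0.0551 m, θ = 77.7°: √(L² − r² sin²θ) = 0.053593 m.
v = −0.0131·183·0.97705·[1 + 0.0131·0.21303/0.053593] = -2.4638 m/s.
|v| = 2.4638 m/s.

2.46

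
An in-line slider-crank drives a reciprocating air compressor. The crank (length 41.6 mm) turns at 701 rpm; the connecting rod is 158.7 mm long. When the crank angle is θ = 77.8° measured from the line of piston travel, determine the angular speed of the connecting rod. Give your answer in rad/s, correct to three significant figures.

4.21

ω = 73.41 rad/s (converted from 701 rpm).
The rod makes angle φ with the slider axis where L sinφ = r sinθ; differentiating, L cosφ·φ̇ = r ω cosθ.
L cosφ = √(L² − r² sin²θ) = 0.1534 m.
|ω_rod| = r ω |cosθ| / √(L² − r² sin²θ) = 0.0416·73.41·0.21132/0.1534 = 4.2069 rad/s.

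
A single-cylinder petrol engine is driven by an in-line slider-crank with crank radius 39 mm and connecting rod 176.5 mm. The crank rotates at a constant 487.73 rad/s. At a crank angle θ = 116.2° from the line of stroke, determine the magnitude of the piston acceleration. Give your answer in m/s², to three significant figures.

5360

ω = 487.7 rad/s
x(θ) = r cosθ + √(L² − r² sin²θ); with ω constant, a = ω²·d²x/dθ².
d²x/dθ² = −r cosθ − r²(cos2θ)/√u − r⁴ sin²2θ/(4u^{3/2}),  u = L² − r² sin²θ = 0.0299277 m².
Substituting r = 0.039 m, L = 0.1765 m, θ = 116.2°: d²x/dθ² = +0.022513 m.
a = ω²·d²x/dθ² = (487.7)²·(+0.022513) = +5355.4 m/s²;  |a| = 5355.4 m/s².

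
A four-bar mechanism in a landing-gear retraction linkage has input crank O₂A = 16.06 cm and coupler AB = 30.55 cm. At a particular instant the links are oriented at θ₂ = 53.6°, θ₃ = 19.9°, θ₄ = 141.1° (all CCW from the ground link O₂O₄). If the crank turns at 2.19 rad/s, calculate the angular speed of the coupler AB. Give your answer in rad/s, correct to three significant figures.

1.34

ω₂ = 2.19 rad/s
Differentiating the loop-closure r₂e^{iθ₂}+r₃e^{iθ₃}=r₁+r₄e^{iθ₄} gives r₂ω₂e^{iθ₂}+r₃ω₃e^{iθ₃}=r₄ω₄e^{iθ₄}.
Eliminating the other unknown: ω₃ = r₂ω₂ sin(θ₄−θ₂) / [r₃ sin(θ₃−θ₄)].
Numerator sine = +0.99905; denominator sine = -0.85536.
Result = 0.1606·2.19·(+0.99905) / (0.3055·(-0.85536)) = -1.3447 rad/s; magnitude 1.3447 rad/s.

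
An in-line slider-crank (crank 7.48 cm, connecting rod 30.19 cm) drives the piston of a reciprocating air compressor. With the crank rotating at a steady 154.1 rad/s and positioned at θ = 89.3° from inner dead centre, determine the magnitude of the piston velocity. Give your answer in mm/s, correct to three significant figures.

ω = 154.1 rad/s
For an in-line slider-crank, x = r cosθ + √(L² − r² sin²θ), so v = −rω sinθ·[1 + r cosθ/√(L² − r² sin²θ)].
With r = 0.0748 m, L = 0.3019 m, θ = 89.3°: √(L² − r² sin²θ) = 0.29249 m.
v = −0.0748·154.1·0.99993·[1 + 0.0748·0.01222/0.29249] = -11.562 m/s.
|v| = 11.562 m/s = 11562 mm/s.

11600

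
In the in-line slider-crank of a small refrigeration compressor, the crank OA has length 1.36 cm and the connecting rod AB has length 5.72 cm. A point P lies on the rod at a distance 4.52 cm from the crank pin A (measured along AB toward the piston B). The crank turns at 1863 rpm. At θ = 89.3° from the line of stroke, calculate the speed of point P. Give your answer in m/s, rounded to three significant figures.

2.66

ω = 195.1 rad/s.  Crank-pin speed |V_A| = rω = 2.6533 m/s, perpendicular to OA.
Rod angle: sinφ = −(r/L) sinθ ⇒ φ = -13.753°; ω_rod = −rω cosθ/√(L²−r²sin²θ) = -0.58342 rad/s.
V_P = V_A + ω_rod × AP, with AP = 0.0452 m along the rod.
Components: V_Px = −rω sinθ − a·ω_rod·sinφ = -2.6593 m/s;  V_Py = rω cosθ + a·ω_rod·cosφ = +0.0068003 m/s.
|V_P| = √(V_Px² + V_Py²) = 2.6593 m/s.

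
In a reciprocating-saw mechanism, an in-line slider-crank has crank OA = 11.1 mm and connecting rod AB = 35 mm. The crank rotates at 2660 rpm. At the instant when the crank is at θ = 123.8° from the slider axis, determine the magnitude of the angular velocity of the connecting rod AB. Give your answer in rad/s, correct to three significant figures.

ω = 278.6 rad/s (converted from 2660 rpm).
The rod makes angle φ with the slider axis where L sinφ = r sinθ; differentiating, L cosφ·φ̇ = r ω cosθ.
L cosφ = √(L² − r² sin²θ) = 0.033763 m.
|ω_rod| = r ω |cosθ| / √(L² − r² sin²θ) = 0.0111·278.6·0.55630/0.033763 = 50.945 rad/s.

50.9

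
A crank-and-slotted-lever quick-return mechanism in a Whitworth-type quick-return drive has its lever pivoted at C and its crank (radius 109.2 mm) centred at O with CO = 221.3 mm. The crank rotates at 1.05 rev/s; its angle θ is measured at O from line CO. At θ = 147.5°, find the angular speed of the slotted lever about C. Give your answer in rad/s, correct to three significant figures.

ω = 6.597 rad/s (from 1.05 rev/s).
Crank pin A relative to C: A = (d + r cosθ, r sinθ); lever angle φ = atan2(r sinθ, d + r cosθ).
Differentiating tanφ: φ̇ = rω(d cosθ + r)/(d² + r² + 2dr cosθ).
d² + r² + 2dr cosθ = |CA|² = 0.0201356 m²;  d cosθ + r = -0.077443 m.
|ω_lever| = |0.1092·6.597·-0.077443| / 0.0201356 = 2.7708 rad/s.

2.77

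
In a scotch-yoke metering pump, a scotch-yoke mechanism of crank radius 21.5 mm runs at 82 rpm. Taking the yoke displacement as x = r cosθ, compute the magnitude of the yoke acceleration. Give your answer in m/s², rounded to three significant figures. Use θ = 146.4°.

1.32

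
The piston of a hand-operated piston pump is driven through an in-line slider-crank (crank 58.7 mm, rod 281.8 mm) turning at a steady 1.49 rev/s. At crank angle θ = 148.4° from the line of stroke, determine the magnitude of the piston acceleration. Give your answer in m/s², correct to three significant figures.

ω = 2π·1.49 = 9.362 rad/s
x(θ) = r cosθ + √(L² − r² sin²θ); with ω constant, a = ω²·d²x/dθ².
d²x/dθ² = −r cosθ − r²(cos2θ)/√u − r⁴ sin²2θ/(4u^{3/2}),  u = L² − r² sin²θ = 0.0784652 m².
Substituting r = 0.0587 m, L = 0.2818 m, θ = 148.4°: d²x/dθ² = +0.044343 m.
a = ω²·d²x/dθ² = (9.362)²·(+0.044343) = +3.8865 m/s²;  |a| = 3.8865 m/s².

3.89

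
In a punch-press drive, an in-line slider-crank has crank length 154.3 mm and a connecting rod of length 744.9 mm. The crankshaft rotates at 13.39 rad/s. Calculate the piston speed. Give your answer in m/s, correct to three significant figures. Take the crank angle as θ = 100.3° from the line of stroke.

1.96

ω = 13.39 rad/s
For an in-line slider-crank, x = r cosθ + √(L² − r² sin²θ), so v = −rω sinθ·[1 + r cosθ/√(L² − r² sin²θ)].
With r = 0.1543 m, L = 0.7449 m, θ = 100.3°: √(L² − r² sin²θ) = 0.72927 m.
v = −0.1543·13.39·0.98389·[1 + 0.1543·-0.17880/0.72927] = -1.9559 m/s.
|v| = 1.9559 m/s.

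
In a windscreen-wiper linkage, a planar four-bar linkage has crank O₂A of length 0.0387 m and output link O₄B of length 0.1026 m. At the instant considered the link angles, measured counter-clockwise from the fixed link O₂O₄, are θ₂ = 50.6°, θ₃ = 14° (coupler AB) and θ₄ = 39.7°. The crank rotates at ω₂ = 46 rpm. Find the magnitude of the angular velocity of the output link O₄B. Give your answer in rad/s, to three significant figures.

ω₂ = 4.817 rad/s (from 46 rpm).
Differentiating the loop-closure r₂e^{iθ₂}+r₃e^{iθ₃}=r₁+r₄e^{iθ₄} gives r₂ω₂e^{iθ₂}+r₃ω₃e^{iθ₃}=r₄ω₄e^{iθ₄}.
Eliminating the other unknown: ω₄ = r₂ω₂ sin(θ₂−θ₃) / [r₄ sin(θ₄−θ₃)].
Numerator sine = +0.59622; denominator sine = +0.43366.
Result = 0.0387·4.817·(+0.59622) / (0.1026·(+0.43366)) = +2.4981 rad/s; magnitude 2.4981 rad/s.

2.50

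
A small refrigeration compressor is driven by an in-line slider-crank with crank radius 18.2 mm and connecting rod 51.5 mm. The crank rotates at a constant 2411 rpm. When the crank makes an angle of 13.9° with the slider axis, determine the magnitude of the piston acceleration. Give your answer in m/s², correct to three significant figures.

ω = 2π·2411/60 = 252.5 rad/s
x(θ) = r cosθ + √(L² − r² sin²θ); with ω constant, a = ω²·d²x/dθ².
d²x/dθ² = −r cosθ − r²(cos2θ)/√u − r⁴ sin²2θ/(4u^{3/2}),  u = L² − r² sin²θ = 0.00263313 m².
Substituting r = 0.0182 m, L = 0.0515 m, θ = 13.9°: d²x/dθ² = -0.023421 m.
a = ω²·d²x/dθ² = (252.5)²·(-0.023421) = -1493 m/s²;  |a| = 1493 m/s².

1490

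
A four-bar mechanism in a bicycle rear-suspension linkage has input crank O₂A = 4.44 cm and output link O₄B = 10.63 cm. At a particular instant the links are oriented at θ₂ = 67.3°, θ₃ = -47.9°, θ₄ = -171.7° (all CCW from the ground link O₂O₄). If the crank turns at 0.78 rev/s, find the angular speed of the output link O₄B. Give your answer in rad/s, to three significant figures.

2.23

ω₂ = 4.901 rad/s (from 0.78 rev/s).
Differentiating the loop-closure r₂e^{iθ₂}+r₃e^{iθ₃}=r₁+r₄e^{iθ₄} gives r₂ω₂e^{iθ₂}+r₃ω₃e^{iθ₃}=r₄ω₄e^{iθ₄}.
Eliminating the other unknown: ω₄ = r₂ω₂ sin(θ₂−θ₃) / [r₄ sin(θ₄−θ₃)].
Numerator sine = +0.90483; denominator sine = -0.83098.
Result = 0.0444·4.901·(+0.90483) / (0.1063·(-0.83098)) = -2.2289 rad/s; magnitude 2.2289 rad/s.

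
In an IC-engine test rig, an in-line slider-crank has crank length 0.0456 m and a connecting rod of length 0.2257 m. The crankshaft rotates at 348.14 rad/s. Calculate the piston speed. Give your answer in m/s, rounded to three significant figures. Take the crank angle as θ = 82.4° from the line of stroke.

16.2

ω = 348.1 rad/s
For an in-line slider-crank, x = r cosθ + √(L² − r² sin²θ), so v = −rω sinθ·[1 + r cosθ/√(L² − r² sin²θ)].
With r = 0.0456 m, L = 0.2257 m, θ = 82.4°: √(L² − r² sin²θ) = 0.22113 m.
v = −0.0456·348.1·0.99122·[1 + 0.0456·0.13226/0.22113] = -16.165 m/s.
|v| = 16.165 m/s.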